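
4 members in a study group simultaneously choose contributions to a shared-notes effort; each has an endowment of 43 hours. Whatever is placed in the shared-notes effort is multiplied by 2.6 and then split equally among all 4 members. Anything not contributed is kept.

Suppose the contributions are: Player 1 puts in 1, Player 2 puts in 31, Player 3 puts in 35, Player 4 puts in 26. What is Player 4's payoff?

77.45 hours

Total contributed: 1 + 31 + 35 + 26 = 93.
Each receives 2.6 × 93 / 4 = 60.45 from the shared-notes effort.
Player 4 keeps 43 − 26 = 17, so Player 4's payoff is 17 + 60.45 = 77.45.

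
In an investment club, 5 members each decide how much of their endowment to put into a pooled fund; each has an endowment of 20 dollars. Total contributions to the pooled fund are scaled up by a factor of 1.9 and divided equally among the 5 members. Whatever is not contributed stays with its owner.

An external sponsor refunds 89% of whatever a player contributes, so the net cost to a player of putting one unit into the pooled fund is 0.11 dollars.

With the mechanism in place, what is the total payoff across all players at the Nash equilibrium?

The effective private return per unit is now (1.9/5) / 0.11 = 3.4545 > 1, so every player's dominant strategy flips to full contribution.
At the Nash equilibrium everyone contributes 20. Group total payoff = 5 × (20 × 0.89 + 1.9 × 20) = 279.00.

279.00 dollars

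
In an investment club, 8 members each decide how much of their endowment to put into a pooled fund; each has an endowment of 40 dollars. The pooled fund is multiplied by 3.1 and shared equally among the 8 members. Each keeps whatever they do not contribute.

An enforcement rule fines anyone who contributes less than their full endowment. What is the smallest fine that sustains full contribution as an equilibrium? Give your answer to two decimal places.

24.50 dollars

Given the others contribute fully, the best deviation is to contribute 0 (any partial contribution still incurs the fine and gives up units whose private return 0.3875 is below 1).
Deviating from 40 to 0 saves 40 dollars but forfeits the deviator's share of the drop in the pooled fund: 3.1/8 × 40 = 15.50.
So the deviation gain is 40 − 15.50 = 24.50, and the fine must be at least 24.50 dollars to wipe it out.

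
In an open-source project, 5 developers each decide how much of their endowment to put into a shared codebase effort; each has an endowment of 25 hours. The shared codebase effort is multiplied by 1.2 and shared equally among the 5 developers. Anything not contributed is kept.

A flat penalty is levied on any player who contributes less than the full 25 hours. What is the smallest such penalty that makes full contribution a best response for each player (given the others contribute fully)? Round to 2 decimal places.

19.00 hours

Given the others contribute fully, the best deviation is to contribute 0 (any partial contribution still incurs the fine and gives up units whose private return 0.2400 is below 1).
Deviating from 25 to 0 saves 25 hours but forfeits the deviator's share of the drop in the shared codebase effort: 1.2/5 × 25 = 6.00.
So the deviation gain is 25 − 6.00 = 19.00, and the fine must be at least 19.00 hours to wipe it out.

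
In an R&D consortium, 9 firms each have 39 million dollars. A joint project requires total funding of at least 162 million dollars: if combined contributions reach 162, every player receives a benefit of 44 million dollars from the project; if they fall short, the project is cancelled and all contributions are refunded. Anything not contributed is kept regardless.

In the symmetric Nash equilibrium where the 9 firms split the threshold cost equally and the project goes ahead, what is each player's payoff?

Equal share of the threshold: 162/9 = 18.
At this profile no one gains by cutting their contribution: any cut drops the total below 162, the project is cancelled, contributions are refunded, and the deviator ends with 39, which is less than 39 − 18 + 44 = 65. Contributing more than 18 just wastes the excess. So contributing exactly 18 is a best response.
Each player's payoff: 39 − 18 + 44 = 65.

65 million dollars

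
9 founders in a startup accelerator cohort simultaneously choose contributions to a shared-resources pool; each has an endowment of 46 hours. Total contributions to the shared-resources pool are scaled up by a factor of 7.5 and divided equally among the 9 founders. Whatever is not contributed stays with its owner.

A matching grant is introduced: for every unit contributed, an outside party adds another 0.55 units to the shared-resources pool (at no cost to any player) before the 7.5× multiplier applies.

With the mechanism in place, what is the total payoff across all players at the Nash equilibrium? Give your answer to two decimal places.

With the mechanism, a contributed unit returns 7.5 × 1.55 / 9 = 1.2917 per unit of net cost to the contributor — now above 1 — so contributing fully is weakly dominant for every player.
At the Nash equilibrium everyone contributes 46. Group total payoff = 7.5 × 1.55 × 414 = 4812.75.

4812.75 hours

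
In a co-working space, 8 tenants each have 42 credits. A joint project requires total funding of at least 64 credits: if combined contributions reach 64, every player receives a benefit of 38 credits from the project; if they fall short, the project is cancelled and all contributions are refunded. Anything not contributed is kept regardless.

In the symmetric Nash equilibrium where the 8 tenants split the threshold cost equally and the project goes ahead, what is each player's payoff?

Equal share of the threshold: 64/8 = 8.
At this profile no one gains by cutting their contribution: any cut drops the total below 64, the project is cancelled, contributions are refunded, and the deviator ends with 42, which is less than 42 − 8 + 38 = 72. Contributing more than 8 just wastes the excess. So contributing exactly 8 is a best response.
Each player's payoff: 42 − 8 + 38 = 72.

72 credits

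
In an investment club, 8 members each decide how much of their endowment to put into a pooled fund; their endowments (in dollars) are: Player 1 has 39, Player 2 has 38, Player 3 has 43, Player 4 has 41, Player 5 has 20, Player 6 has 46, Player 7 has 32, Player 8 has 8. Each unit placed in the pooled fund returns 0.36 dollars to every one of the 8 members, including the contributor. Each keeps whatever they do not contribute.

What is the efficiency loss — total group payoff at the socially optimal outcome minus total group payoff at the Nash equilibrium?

501.96 dollars

The private return per contributed unit is 0.36 < 1 for everyone, so the Nash equilibrium is zero contribution and the group total is Σ E_j = 39 + 38 + 43 + 41 + 20 + 46 + 32 + 8 = 267.
Each contributed unit returns 2.880 to the group, so the social optimum is full contribution by everyone: group total = 2.880 × 267 = 768.96.
Efficiency loss = (2.880 − 1) × 267 = 501.96.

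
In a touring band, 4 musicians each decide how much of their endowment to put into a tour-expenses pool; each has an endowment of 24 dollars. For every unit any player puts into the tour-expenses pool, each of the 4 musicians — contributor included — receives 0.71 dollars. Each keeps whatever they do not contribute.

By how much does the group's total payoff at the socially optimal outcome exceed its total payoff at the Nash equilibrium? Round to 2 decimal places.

The private return per contributed unit is 0.71 < 1, so contributing 0 is dominant for every player. At the Nash equilibrium everyone keeps their 24, and the group total is 4 × 24 = 96.
Each contributed unit returns 2.840 to the group as a whole (0.71 to each of 4 players), which exceeds 1, so the social optimum is full contribution: group total = 2.840 × 96 = 272.64.
Efficiency loss = 272.64 − 96 = 176.64.

176.64 dollars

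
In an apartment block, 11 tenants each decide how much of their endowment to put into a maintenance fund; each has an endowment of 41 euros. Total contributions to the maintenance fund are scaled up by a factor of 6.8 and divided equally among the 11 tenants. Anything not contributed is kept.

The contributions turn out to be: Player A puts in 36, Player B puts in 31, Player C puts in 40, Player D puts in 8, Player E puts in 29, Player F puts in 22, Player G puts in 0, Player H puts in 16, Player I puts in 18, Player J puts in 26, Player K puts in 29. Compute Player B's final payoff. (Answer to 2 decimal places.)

167.64 euros

Total contributed: 36 + 31 + 40 + 8 + 29 + 22 + 0 + 16 + 18 + 26 + 29 = 255.
Each receives 6.8 × 255 / 11 = 157.64 from the maintenance fund.
Player B keeps 41 − 31 = 10, so Player B's payoff is 10 + 157.64 = 167.64.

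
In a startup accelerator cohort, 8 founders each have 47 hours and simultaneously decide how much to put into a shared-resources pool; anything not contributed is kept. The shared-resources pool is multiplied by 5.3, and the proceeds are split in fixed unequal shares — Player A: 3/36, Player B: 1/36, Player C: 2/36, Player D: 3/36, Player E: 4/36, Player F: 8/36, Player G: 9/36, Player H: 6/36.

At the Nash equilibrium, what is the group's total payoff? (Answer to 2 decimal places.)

780.20 hours

A player with share s gets back 5.3·s per unit contributed, so full contribution is dominant for anyone with s > 1/5.3 = 0.1887 and zero contribution is dominant for anyone below.
Player F and Player G are above the threshold, contributing 47 each; the remaining 6 contribute 0. Total contributed: 94.
The shared-resources pool pays out 5.3 × 94 = 498.20 in total (split across the unequal shares, but the aggregate is all that matters for the group sum).
The 6 free-riders keep 47 each, adding 282. Group total = 282 + 498.20 = 780.20.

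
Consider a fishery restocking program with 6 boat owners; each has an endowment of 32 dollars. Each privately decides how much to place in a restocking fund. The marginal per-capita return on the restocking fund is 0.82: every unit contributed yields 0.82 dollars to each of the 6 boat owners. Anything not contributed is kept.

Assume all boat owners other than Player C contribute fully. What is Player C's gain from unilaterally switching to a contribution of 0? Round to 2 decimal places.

Switching from a contribution of 32 to 0 lets Player C keep an extra 32 dollars, but lowers the restocking fund by 32, which costs Player C their own share of that drop: 0.82 × 32 = 26.24.
Net gain = 32 − 26.24 = 5.76. The private return per contributed unit (0.82) is below 1, so free-riding is indeed the best response regardless of what the others do.

5.76 dollars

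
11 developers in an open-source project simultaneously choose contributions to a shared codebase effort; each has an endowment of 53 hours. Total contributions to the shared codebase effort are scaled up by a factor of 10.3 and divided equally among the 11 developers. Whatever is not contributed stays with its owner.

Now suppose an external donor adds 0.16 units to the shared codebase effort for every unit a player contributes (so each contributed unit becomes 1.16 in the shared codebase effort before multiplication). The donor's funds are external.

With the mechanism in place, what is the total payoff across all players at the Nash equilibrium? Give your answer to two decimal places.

Under the mechanism each unit contributed yields 10.3 × 1.16 / 11 = 1.0862 back to its contributor per unit of net cost, which exceeds 1, making full contribution the dominant choice for everyone.
At the Nash equilibrium everyone contributes 53. Group total payoff = 10.3 × 1.16 × 583 = 6965.68.

6965.68 hours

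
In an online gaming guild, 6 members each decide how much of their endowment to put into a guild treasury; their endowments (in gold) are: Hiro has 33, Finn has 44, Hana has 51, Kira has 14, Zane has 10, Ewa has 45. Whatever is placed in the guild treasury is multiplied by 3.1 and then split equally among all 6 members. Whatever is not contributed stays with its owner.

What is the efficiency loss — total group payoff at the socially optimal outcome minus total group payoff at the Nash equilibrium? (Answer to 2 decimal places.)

413.70 gold

The private return per contributed unit is 3.1/6 = 0.5167 < 1 for every player regardless of endowment, so the Nash equilibrium is zero contribution and the group total is Σ E_j = 33 + 44 + 51 + 14 + 10 + 45 = 197.
Each contributed unit returns 3.100 to the group, so the social optimum is full contribution by everyone: group total = 3.100 × 197 = 610.70.
Efficiency loss = (3.100 − 1) × 197 = 413.70.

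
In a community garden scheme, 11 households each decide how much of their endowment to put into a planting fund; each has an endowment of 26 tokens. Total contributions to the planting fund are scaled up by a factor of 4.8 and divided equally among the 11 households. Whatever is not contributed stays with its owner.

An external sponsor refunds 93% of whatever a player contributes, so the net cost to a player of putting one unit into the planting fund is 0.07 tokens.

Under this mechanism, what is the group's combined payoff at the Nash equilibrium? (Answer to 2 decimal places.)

1638.78 tokens

With the mechanism, a contributed unit returns (4.8/11) / 0.07 = 6.2338 per unit of net cost to the contributor — now above 1 — so contributing fully is weakly dominant for every player.
So the Nash equilibrium is full contribution by all 11; the group earns 11 × (26 × 0.93 + 4.8 × 26) = 1638.78.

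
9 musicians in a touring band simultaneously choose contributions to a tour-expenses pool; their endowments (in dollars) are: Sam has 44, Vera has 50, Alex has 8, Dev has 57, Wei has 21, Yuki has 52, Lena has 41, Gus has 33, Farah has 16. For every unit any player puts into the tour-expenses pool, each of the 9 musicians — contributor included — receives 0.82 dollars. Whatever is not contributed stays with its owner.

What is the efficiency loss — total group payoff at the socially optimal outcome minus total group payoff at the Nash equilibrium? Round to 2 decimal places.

The private return per contributed unit is 0.82 < 1 for everyone, so the Nash equilibrium is zero contribution and the group total is Σ E_j = 44 + 50 + 8 + 57 + 21 + 52 + 41 + 33 + 16 = 322.
Each contributed unit returns 7.380 to the group, so the social optimum is full contribution by everyone: group total = 7.380 × 322 = 2376.36.
Efficiency loss = (7.380 − 1) × 322 = 2054.36.

2054.36 dollars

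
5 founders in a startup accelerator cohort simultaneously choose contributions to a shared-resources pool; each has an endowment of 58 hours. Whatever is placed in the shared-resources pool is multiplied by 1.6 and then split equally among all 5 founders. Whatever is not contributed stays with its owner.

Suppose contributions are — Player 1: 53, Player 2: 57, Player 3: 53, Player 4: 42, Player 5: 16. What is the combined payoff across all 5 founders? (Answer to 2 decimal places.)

422.60 hours

Total contributed: 53 + 57 + 53 + 42 + 16 = 221; total kept: 5 × 58 − 221 = 69.
The shared-resources pool pays out 1.6 × 221 = 353.60 in aggregate.
Group total = 69 + 353.60 = 422.60.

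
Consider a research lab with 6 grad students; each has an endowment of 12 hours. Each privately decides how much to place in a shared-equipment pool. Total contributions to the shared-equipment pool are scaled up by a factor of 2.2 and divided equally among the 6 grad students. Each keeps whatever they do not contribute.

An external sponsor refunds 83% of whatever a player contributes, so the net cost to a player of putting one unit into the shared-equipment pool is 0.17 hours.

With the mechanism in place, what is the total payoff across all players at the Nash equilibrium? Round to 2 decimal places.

Under the mechanism each unit contributed yields (2.2/6) / 0.17 = 2.1569 back to its contributor per unit of net cost, which exceeds 1, making full contribution the dominant choice for everyone.
At the Nash equilibrium everyone contributes 12. Group total payoff = 6 × (12 × 0.83 + 2.2 × 12) = 218.16.

218.16 hours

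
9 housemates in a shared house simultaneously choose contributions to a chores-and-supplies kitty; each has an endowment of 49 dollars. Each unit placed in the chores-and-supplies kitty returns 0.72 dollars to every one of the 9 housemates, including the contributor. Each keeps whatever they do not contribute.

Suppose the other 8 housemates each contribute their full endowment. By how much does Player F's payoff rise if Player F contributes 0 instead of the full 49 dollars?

Switching from a contribution of 49 to 0 lets Player F keep an extra 49 dollars, but lowers the chores-and-supplies kitty by 49, which costs Player F their own share of that drop: 0.72 × 49 = 35.28.
Net gain = 49 − 35.28 = 13.72. The private return per contributed unit (0.72) is below 1, so free-riding is indeed the best response regardless of what the others do.

13.72 dollars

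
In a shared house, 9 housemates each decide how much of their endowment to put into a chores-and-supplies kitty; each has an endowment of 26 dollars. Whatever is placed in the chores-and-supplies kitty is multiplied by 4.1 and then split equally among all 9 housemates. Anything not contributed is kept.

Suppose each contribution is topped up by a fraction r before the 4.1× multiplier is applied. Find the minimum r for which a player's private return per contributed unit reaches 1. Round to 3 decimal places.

1.195

With matching at rate r, one contributed unit becomes (1 + r) in the chores-and-supplies kitty and returns 4.1 × (1 + r) / 9 to the contributor.
Setting this equal to 1: 1 + r = 9/4.1 = 2.1951.
So the minimum matching rate is r = 2.1951 − 1 = 1.195.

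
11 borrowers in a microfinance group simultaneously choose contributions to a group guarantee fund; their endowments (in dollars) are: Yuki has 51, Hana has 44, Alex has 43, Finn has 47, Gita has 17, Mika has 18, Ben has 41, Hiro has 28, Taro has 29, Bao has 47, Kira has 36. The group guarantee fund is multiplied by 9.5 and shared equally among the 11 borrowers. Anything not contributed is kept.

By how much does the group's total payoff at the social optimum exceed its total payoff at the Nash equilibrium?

3408.50 dollars

The private return per contributed unit is 9.5/11 = 0.8636 < 1 for every player regardless of endowment, so the Nash equilibrium is zero contribution and the group total is Σ E_j = 51 + 44 + 43 + 47 + 17 + 18 + 41 + 28 + 29 + 47 + 36 = 401.
Each contributed unit returns 9.500 to the group, so the social optimum is full contribution by everyone: group total = 9.500 × 401 = 3809.50.
Efficiency loss = (9.500 − 1) × 401 = 3408.50.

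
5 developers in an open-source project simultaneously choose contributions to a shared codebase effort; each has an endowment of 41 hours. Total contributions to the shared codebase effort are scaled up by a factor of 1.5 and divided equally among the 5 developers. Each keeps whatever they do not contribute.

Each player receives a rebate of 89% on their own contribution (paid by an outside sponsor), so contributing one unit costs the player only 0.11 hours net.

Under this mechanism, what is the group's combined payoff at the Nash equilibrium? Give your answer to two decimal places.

489.95 hours

Under the mechanism each unit contributed yields (1.5/5) / 0.11 = 2.7273 back to its contributor per unit of net cost, which exceeds 1, making full contribution the dominant choice for everyone.
At the Nash equilibrium everyone contributes 41. Group total payoff = 5 × (41 × 0.89 + 1.5 × 41) = 489.95.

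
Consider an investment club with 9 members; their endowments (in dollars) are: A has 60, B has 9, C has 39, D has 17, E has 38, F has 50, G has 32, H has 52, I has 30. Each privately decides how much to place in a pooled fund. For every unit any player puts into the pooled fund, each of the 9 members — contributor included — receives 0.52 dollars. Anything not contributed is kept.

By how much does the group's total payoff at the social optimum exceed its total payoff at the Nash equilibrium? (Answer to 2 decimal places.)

The private return per contributed unit is 0.52 < 1 for everyone, so the Nash equilibrium is zero contribution and the group total is Σ E_j = 60 + 9 + 39 + 17 + 38 + 50 + 32 + 52 + 30 = 327.
Each contributed unit returns 4.680 to the group, so the social optimum is full contribution by everyone: group total = 4.680 × 327 = 1530.36.
Efficiency loss = (4.680 − 1) × 327 = 1203.36.

1203.36 dollars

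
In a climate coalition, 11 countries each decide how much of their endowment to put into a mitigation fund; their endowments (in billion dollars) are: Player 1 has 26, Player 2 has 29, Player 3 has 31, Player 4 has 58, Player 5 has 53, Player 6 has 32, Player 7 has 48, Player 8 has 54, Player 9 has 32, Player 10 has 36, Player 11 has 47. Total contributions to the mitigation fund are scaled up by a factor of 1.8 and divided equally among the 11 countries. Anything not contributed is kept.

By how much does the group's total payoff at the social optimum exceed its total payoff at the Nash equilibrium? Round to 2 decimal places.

356.80 billion dollars

The private return per contributed unit is 1.8/11 = 0.1636 < 1 for every player regardless of endowment, so the Nash equilibrium is zero contribution and the group total is Σ E_j = 26 + 29 + 31 + 58 + 53 + 32 + 48 + 54 + 32 + 36 + 47 = 446.
Each contributed unit returns 1.800 to the group, so the social optimum is full contribution by everyone: group total = 1.800 × 446 = 802.80.
Efficiency loss = (1.800 − 1) × 446 = 356.80.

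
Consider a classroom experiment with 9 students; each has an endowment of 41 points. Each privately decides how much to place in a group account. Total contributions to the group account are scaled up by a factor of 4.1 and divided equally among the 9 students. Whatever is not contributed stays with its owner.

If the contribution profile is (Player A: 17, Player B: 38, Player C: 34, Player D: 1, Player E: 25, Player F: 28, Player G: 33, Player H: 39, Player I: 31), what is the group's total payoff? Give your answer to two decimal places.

Total contributed: 17 + 38 + 34 + 1 + 25 + 28 + 33 + 39 + 31 = 246; total kept: 9 × 41 − 246 = 123.
The group account pays out 4.1 × 246 = 1008.60 in aggregate.
Group total = 123 + 1008.60 = 1131.60.

1131.60 points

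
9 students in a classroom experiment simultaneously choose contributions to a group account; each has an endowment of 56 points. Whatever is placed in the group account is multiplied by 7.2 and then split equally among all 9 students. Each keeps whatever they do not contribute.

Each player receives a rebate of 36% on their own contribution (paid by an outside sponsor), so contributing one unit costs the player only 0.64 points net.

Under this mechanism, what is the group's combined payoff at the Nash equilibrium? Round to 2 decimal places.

3810.24 points

With the mechanism, a contributed unit returns (7.2/9) / 0.64 = 1.2500 per unit of net cost to the contributor — now above 1 — so contributing fully is weakly dominant for every player.
So the Nash equilibrium is full contribution by all 9; the group earns 9 × (56 × 0.36 + 7.2 × 56) = 3810.24.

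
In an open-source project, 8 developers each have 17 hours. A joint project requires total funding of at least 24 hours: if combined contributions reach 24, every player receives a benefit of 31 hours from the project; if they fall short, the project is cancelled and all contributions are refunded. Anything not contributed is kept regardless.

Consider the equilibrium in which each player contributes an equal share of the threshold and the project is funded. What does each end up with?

45 hours

Equal share of the threshold: 24/8 = 3.
At this profile no one gains by cutting their contribution: any cut drops the total below 24, the project is cancelled, contributions are refunded, and the deviator ends with 17, which is less than 17 − 3 + 31 = 45. Contributing more than 3 just wastes the excess. So contributing exactly 3 is a best response.
Each player's payoff: 17 − 3 + 31 = 45.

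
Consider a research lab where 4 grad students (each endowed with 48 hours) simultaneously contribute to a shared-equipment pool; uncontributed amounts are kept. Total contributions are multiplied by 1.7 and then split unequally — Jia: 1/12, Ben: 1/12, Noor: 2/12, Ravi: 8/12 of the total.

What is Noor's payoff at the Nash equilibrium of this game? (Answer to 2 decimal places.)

Each unit j contributes comes back to j as 1.7 × (j's share), so j prefers to contribute only if that share exceeds 1/1.7 = 0.5882; otherwise keeping the unit dominates.
Only Ravi (8/12) clears that bar, contributing 48; the remaining 3 contribute 0. Total contributed: 48.
Noor keeps 48 and receives 1.7 × 48 × 2/12 = 13.60 from the shared-equipment pool, for a payoff of 61.60.

61.60 hours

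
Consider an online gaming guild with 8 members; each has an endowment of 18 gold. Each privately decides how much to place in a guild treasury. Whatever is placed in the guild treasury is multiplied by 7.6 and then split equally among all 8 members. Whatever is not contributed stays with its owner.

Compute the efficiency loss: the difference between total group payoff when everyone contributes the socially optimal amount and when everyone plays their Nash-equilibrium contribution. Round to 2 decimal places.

950.40 gold

Each contributed unit returns 7.6/8 = 0.9500 to its contributor — below 1 — so contributing 0 is dominant for every player. At the Nash equilibrium everyone keeps their 18, and the group total is 8 × 18 = 144.
Each contributed unit returns 7.600 to the group as a whole (0.9500 to each of 8 players), which exceeds 1, so the social optimum is full contribution: group total = 7.600 × 144 = 1094.40.
Efficiency loss = 1094.40 − 144 = 950.40.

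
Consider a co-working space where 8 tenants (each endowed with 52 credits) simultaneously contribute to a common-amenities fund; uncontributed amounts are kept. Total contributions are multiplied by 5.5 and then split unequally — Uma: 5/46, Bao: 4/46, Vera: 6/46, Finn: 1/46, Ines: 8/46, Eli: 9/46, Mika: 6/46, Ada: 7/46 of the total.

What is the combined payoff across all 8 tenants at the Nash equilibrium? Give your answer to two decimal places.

650.00 credits

For player j, contributing a unit is worthwhile iff 5.5 × (j's share) ≥ 1, i.e. iff j's share is at least 0.1818.
Only Eli (9/46) clears that bar, contributing 52; the remaining 7 contribute 0. Total contributed: 52.
The common-amenities fund pays out 5.5 × 52 = 286.00 in total (split across the unequal shares, but the aggregate is all that matters for the group sum).
The 7 free-riders keep 52 each, adding 364. Group total = 364 + 286.00 = 650.00.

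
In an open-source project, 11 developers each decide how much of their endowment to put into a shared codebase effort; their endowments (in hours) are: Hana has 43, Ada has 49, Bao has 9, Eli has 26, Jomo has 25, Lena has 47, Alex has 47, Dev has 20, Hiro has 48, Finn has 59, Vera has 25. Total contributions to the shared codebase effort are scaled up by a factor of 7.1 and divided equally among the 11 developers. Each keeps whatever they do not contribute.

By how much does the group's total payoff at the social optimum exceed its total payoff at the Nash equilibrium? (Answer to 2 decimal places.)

2427.80 hours

The private return per contributed unit is 7.1/11 = 0.6455 < 1 for every player regardless of endowment, so the Nash equilibrium is zero contribution and the group total is Σ E_j = 43 + 49 + 9 + 26 + 25 + 47 + 47 + 20 + 48 + 59 + 25 = 398.
Each contributed unit returns 7.100 to the group, so the social optimum is full contribution by everyone: group total = 7.100 × 398 = 2825.80.
Efficiency loss = (7.100 − 1) × 398 = 2427.80.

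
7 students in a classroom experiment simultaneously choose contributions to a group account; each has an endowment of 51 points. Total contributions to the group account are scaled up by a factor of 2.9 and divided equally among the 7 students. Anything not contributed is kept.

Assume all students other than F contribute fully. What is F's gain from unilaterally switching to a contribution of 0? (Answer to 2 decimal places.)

29.87 points

Switching from a contribution of 51 to 0 lets F keep an extra 51 points, but lowers the group account by 51, which costs F their own share of that drop: 2.9/7 × 51 = 21.13.
Net gain = 51 − 21.13 = 29.87. The private return per contributed unit (0.4143) is below 1, so free-riding is indeed the best response regardless of what the others do.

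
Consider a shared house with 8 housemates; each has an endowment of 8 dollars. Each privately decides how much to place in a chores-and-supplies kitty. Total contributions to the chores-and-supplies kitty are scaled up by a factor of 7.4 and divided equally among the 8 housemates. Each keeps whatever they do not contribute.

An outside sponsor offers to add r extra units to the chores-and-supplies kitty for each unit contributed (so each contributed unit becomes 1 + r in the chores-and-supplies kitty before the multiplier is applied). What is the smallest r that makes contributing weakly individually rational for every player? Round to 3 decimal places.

With matching at rate r, one contributed unit becomes (1 + r) in the chores-and-supplies kitty and returns 7.4 × (1 + r) / 8 to the contributor.
Setting this equal to 1: 1 + r = 8/7.4 = 1.0811.
So the minimum matching rate is r = 1.0811 − 1 = 0.081.

0.081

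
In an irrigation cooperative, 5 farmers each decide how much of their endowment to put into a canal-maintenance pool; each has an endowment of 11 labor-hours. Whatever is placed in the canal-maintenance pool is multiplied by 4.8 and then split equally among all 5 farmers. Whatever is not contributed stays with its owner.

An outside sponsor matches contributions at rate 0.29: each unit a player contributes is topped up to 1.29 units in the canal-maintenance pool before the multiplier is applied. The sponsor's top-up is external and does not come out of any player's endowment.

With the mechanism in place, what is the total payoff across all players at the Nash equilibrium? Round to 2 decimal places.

With the mechanism, a contributed unit returns 4.8 × 1.29 / 5 = 1.2384 per unit of net cost to the contributor — now above 1 — so contributing fully is weakly dominant for every player.
At the Nash equilibrium everyone contributes 11. Group total payoff = 4.8 × 1.29 × 55 = 340.56.

340.56 labor-hours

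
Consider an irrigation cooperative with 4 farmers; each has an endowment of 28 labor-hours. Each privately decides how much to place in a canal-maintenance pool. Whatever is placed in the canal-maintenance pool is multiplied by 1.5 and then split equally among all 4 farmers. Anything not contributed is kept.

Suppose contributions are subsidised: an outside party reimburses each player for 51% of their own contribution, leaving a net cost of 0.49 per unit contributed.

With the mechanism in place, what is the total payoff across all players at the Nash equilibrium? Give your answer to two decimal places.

112.00 labor-hours

The effective private return is (1.5/4) / 0.49 = 0.7653, which is still under 1, so the mechanism doesn't change anyone's dominant strategy: zero contribution.
At the Nash equilibrium no one contributes; group total payoff = 4 × 28 = 112.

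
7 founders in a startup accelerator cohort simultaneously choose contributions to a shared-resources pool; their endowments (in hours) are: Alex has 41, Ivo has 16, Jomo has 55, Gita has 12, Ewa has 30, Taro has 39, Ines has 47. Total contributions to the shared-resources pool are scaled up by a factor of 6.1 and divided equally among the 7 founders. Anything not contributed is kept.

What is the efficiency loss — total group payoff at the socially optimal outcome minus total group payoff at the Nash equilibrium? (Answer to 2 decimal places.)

The private return per contributed unit is 6.1/7 = 0.8714 < 1 for every player regardless of endowment, so the Nash equilibrium is zero contribution and the group total is Σ E_j = 41 + 16 + 55 + 12 + 30 + 39 + 47 = 240.
Each contributed unit returns 6.100 to the group, so the social optimum is full contribution by everyone: group total = 6.100 × 240 = 1464.00.
Efficiency loss = (6.100 − 1) × 240 = 1224.00.

1224.00 hours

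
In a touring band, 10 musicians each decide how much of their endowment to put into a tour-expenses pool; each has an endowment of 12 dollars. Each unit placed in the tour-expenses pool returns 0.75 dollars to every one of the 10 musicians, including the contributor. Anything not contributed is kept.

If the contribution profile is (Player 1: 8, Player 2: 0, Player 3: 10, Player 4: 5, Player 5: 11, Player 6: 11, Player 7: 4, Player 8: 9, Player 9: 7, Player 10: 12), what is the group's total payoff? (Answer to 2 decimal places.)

Total contributed: 8 + 0 + 10 + 5 + 11 + 11 + 4 + 9 + 7 + 12 = 77; total kept: 10 × 12 − 77 = 43.
The tour-expenses pool pays out 0.75 × 10 × 77 = 577.50 in aggregate.
Group total = 43 + 577.50 = 620.50.

620.50 dollars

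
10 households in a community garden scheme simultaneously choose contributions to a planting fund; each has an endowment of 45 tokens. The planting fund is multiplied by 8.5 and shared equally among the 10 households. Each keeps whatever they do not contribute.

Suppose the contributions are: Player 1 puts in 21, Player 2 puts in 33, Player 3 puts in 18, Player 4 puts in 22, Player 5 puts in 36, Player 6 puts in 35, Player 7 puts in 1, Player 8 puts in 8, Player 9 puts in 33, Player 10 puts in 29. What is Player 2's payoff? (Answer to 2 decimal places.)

212.60 tokens

Total contributed: 21 + 33 + 18 + 22 + 36 + 35 + 1 + 8 + 33 + 29 = 236.
Each receives 8.5 × 236 / 10 = 200.60 from the planting fund.
Player 2 keeps 45 − 33 = 12, so Player 2's payoff is 12 + 200.60 = 212.60.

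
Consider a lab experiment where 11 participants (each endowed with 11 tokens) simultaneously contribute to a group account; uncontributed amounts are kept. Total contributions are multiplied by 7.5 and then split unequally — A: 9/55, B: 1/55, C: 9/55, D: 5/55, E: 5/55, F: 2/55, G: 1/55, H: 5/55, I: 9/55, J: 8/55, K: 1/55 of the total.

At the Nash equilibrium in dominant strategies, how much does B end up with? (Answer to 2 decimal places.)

Each unit j contributes comes back to j as 7.5 × (j's share), so j prefers to contribute only if that share exceeds 1/7.5 = 0.1333; otherwise keeping the unit dominates.
The shares above 0.1333 belong to A, C, I and J, contributing 11 each; the remaining 7 contribute 0. Total contributed: 44.
B keeps 11 and receives 7.5 × 44 × 1/55 = 6.00 from the group account, for a payoff of 17.00.

17.00 tokens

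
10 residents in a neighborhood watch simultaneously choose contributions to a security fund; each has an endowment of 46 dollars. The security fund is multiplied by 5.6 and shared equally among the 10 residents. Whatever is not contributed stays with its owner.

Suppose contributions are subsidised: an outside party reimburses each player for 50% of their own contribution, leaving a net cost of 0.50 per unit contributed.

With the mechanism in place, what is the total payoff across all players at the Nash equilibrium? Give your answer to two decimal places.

2806.00 dollars

The effective private return per unit is now (5.6/10) / 0.50 = 1.1200 > 1, so every player's dominant strategy flips to full contribution.
So the Nash equilibrium is full contribution by all 10; the group earns 10 × (46 × 0.50 + 5.6 × 46) = 2806.00.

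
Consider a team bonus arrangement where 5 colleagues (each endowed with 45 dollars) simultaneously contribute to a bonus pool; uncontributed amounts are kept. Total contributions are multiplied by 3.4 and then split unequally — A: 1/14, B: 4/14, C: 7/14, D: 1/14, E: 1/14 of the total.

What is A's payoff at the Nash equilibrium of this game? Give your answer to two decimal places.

55.93 dollars

Player j's private return per contributed unit is 3.4 × (j's share). Contributing is weakly dominant for j when that share is at least 1/3.4 = 0.2941, and contributing 0 is dominant otherwise.
C alone (share 7/14) is above the threshold, contributing 45; the remaining 4 contribute 0. Total contributed: 45.
A keeps 45 and receives 3.4 × 45 × 1/14 = 10.93 from the bonus pool, for a payoff of 55.93.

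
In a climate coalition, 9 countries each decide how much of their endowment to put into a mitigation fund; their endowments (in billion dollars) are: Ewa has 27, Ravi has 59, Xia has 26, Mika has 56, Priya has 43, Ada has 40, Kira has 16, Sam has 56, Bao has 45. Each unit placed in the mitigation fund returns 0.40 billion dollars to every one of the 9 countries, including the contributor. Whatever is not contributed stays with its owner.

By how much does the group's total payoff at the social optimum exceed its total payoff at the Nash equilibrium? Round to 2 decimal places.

The private return per contributed unit is 0.40 < 1 for everyone, so the Nash equilibrium is zero contribution and the group total is Σ E_j = 27 + 59 + 26 + 56 + 43 + 40 + 16 + 56 + 45 = 368.
Each contributed unit returns 3.600 to the group, so the social optimum is full contribution by everyone: group total = 3.600 × 368 = 1324.80.
Efficiency loss = (3.600 − 1) × 368 = 956.80.

956.80 billion dollars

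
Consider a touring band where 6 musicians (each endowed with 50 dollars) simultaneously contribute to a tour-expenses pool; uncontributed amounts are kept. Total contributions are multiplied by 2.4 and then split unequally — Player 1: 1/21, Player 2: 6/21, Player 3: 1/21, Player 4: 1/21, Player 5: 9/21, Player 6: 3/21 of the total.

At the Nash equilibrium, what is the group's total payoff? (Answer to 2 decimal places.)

370.00 dollars

A player with share s gets back 2.4·s per unit contributed, so full contribution is dominant for anyone with s > 1/2.4 = 0.4167 and zero contribution is dominant for anyone below.
Player 5 alone (share 9/21) is above the threshold, contributing 50; the remaining 5 contribute 0. Total contributed: 50.
The tour-expenses pool pays out 2.4 × 50 = 120.00 in total (split across the unequal shares, but the aggregate is all that matters for the group sum).
The 5 free-riders keep 50 each, adding 250. Group total = 250 + 120.00 = 370.00.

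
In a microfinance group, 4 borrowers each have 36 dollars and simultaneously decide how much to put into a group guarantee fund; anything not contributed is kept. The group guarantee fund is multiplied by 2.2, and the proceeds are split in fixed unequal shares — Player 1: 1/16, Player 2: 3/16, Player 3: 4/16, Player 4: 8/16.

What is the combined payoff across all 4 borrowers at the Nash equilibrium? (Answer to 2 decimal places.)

For player j, contributing a unit is worthwhile iff 2.2 × (j's share) ≥ 1, i.e. iff j's share is at least 0.4545.
Player 4 alone (share 8/16) is above the threshold, contributing 36; the remaining 3 contribute 0. Total contributed: 36.
The group guarantee fund pays out 2.2 × 36 = 79.20 in total (split across the unequal shares, but the aggregate is all that matters for the group sum).
The 3 free-riders keep 36 each, adding 108. Group total = 108 + 79.20 = 187.20.

187.20 dollars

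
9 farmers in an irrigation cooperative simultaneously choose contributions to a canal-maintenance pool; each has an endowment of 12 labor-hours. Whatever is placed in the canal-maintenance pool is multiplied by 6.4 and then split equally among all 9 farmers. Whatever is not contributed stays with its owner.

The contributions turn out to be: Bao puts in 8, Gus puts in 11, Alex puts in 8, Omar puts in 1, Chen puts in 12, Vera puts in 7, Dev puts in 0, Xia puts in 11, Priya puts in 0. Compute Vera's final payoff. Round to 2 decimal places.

Total contributed: 8 + 11 + 8 + 1 + 12 + 7 + 0 + 11 + 0 = 58.
Each receives 6.4 × 58 / 9 = 41.24 from the canal-maintenance pool.
Vera keeps 12 − 7 = 5, so Vera's payoff is 5 + 41.24 = 46.24.

46.24 labor-hours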